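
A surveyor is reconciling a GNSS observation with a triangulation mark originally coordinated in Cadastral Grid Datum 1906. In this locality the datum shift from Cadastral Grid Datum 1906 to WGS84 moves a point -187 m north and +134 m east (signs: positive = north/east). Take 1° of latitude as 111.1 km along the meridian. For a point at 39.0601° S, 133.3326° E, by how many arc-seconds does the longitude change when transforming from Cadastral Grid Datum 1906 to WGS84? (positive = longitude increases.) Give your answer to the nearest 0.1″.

Δλ = 5.6″

At latitude -39.0601°, cos φ = 0.776485.
1° of longitude at this latitude = 111.1 × cos φ = 86.27 km, so Δλ = 134.0 / 86267.5 = 0.0015533° = 5.592″.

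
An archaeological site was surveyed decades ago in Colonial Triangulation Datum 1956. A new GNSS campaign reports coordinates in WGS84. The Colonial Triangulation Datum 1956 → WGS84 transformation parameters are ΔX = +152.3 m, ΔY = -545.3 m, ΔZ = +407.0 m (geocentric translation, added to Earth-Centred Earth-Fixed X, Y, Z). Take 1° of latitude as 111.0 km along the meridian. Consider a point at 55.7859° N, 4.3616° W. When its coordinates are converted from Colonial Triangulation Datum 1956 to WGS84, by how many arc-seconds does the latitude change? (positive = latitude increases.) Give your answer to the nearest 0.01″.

sin φ = 0.826942, cos φ = 0.562287, sin λ = -0.076051, cos λ = 0.997104.
North component: ΔN = −sin φ cos λ·ΔX − sin φ sin λ·ΔY + cos φ·ΔZ = −(0.826942)(0.997104)(152.3) − (0.826942)(-0.076051)(-545.3) + (0.562287)(407.0) = 68.98 m.
1° of latitude spans 111000 m, so Δφ = 68.98 / 111000 × 3600 = 2.237″.

Δφ = 2.24″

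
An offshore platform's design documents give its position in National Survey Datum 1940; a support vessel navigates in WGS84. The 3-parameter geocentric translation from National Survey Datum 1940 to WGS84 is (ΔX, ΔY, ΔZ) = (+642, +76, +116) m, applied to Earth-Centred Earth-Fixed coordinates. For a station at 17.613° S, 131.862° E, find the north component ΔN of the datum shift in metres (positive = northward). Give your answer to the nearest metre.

At φ = -17.613°, λ = 131.862°: sin φ = -0.302586, cos φ = 0.953122, sin λ = 0.744754, cos λ = -0.667339.
ΔN = −sin φ cos λ·ΔX − sin φ sin λ·ΔY + cos φ·ΔZ = −(-0.302586)(-0.667339)(642) − (-0.302586)(0.744754)(76) + (0.953122)(116) = -1.95 m.

ΔN = -2 m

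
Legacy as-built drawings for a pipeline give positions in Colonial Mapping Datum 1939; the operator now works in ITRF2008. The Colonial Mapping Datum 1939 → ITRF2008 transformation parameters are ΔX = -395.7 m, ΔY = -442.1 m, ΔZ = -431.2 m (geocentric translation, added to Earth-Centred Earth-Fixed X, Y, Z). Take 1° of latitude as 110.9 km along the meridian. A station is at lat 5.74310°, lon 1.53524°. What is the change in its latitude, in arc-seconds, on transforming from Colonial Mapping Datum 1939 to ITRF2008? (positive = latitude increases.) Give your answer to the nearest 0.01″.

Δφ = -12.60″

sin φ = 0.100068, cos φ = 0.994981, sin λ = 0.026792, cos λ = 0.999641.
North component: ΔN = −sin φ cos λ·ΔX − sin φ sin λ·ΔY + cos φ·ΔZ = −(0.100068)(0.999641)(-395.7) − (0.100068)(0.026792)(-442.1) + (0.994981)(-431.2) = -388.27 m.
1° of latitude spans 110900 m, so Δφ = -388.27 / 110900 × 3600 = -12.604″.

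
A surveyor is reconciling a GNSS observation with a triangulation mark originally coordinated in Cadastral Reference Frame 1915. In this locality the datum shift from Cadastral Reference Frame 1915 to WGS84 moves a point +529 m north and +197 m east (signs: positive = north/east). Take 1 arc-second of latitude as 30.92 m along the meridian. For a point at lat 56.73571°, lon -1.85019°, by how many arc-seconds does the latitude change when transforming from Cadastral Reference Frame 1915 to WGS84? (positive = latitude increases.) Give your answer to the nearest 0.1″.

1″ of latitude = 30.92 m, so Δφ = 529.0 / 30.92 = 17.109″.

Δφ = 17.1″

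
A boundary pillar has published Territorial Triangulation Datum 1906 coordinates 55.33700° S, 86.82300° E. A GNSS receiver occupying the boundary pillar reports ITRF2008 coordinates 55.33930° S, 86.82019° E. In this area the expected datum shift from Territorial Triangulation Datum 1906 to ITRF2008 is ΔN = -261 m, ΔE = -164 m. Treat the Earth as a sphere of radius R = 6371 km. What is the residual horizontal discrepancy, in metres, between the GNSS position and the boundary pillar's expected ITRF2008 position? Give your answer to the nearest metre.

Observed coordinate differences: Δφ = -0.00230°, Δλ = -0.00281°.
Converting to metres (1° lat = 111195 m, cos φ = 0.568748): observed ΔN = -255.7 m, observed ΔE = -177.7 m.
Subtracting the expected shift leaves a residual of -255.7 − (-261) = 5.3 m north and -177.7 − (-164) = -13.7 m east.
Residual distance = √(5.3² + (-13.7)²) = 14.7 m.

15 m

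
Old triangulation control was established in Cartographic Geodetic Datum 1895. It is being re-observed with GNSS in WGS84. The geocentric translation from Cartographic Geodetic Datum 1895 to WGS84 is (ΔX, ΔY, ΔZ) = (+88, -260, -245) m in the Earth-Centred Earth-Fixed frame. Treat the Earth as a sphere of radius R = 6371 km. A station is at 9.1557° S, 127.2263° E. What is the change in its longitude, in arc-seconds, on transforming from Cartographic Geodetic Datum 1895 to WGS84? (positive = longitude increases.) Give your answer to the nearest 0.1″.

Δλ = 2.9″

sin φ = -0.159118, cos φ = 0.987260, sin λ = 0.796252, cos λ = -0.604965.
East component: ΔE = −sin λ·ΔX + cos λ·ΔY = −(0.796252)(88) + (-0.604965)(-260) = 87.22 m.
1° of latitude spans πR/180 = 111195 m; at latitude φ, 1° of longitude spans that × cos φ = 109778.3 m, so Δλ = 87.22 / 109778.3 × 3600 = 2.860″.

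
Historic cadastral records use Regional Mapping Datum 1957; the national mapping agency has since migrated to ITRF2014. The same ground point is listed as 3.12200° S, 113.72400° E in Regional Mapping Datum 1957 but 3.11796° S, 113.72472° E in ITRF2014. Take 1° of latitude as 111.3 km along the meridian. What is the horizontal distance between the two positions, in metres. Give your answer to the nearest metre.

457 m

Δφ = -3.11796° − -3.12200° = +0.00404°; Δλ = 113.72472° − 113.72400° = +0.00072°.
ΔN = Δφ × 111300 = 449.7 m; ΔE = Δλ × 111300 × cos(-3.12200°) = +0.00072 × 111300 × 0.998516 = 80.0 m.
Distance = √(ΔE² + ΔN²) = √(80.0² + 449.7²) = 456.7 m.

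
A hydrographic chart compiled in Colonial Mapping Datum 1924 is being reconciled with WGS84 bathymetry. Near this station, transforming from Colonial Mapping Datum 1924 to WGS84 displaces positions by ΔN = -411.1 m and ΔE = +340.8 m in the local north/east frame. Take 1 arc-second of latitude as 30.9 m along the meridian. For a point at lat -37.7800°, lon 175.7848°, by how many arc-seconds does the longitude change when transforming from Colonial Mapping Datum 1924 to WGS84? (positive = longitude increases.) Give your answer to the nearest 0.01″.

At latitude -37.7800°, cos φ = 0.790369.
1″ of longitude at this latitude = 30.90 × cos φ = 24.4224 m, so Δλ = 340.8 / 24.4224 = 13.954″.

Δλ = 13.95″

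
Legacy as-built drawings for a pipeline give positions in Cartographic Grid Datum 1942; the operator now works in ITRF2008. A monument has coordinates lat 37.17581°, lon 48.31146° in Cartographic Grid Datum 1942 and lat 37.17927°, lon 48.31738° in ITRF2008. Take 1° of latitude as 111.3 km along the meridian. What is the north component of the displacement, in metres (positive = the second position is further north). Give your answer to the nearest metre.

Δφ = 37.17927° − 37.17581° = +0.00346°; Δλ = 48.31738° − 48.31146° = +0.00592°.
ΔN = Δφ × 111300 = 385.1 m; ΔE = Δλ × 111300 × cos(37.17581°) = +0.00592 × 111300 × 0.796785 = 525.0 m.

ΔN = 385 m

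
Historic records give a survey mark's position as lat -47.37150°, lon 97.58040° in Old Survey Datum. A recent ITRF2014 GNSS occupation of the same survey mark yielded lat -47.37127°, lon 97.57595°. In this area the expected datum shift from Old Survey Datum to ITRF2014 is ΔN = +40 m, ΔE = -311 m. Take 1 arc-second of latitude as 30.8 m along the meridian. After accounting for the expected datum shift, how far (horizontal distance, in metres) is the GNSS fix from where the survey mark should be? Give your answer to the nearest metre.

Observed coordinate differences: Δφ = +0.00023°, Δλ = -0.00445°.
Converting to metres (1° lat = 110880 m, cos φ = 0.677242): observed ΔN = 25.5 m, observed ΔE = -334.2 m.
Subtracting the expected shift leaves a residual of 25.5 − (40) = -14.5 m north and -334.2 − (-311) = -23.2 m east.
Residual distance = √((-14.5)² + (-23.2)²) = 27.3 m.

27 m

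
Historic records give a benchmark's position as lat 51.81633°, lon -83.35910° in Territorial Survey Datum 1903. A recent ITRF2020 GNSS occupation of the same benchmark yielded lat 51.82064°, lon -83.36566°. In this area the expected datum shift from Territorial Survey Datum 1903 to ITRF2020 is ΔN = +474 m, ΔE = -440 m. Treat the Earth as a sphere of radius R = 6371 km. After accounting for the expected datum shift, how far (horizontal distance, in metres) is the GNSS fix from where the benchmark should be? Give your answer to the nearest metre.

12 m

Observed coordinate differences: Δφ = +0.00431°, Δλ = -0.00656°.
Converting to metres (1° lat = 111195 m, cos φ = 0.618184): observed ΔN = 479.3 m, observed ΔE = -450.9 m.
Subtracting the expected shift leaves a residual of 479.3 − (474) = 5.3 m north and -450.9 − (-440) = -10.9 m east.
Residual distance = √(5.3² + (-10.9)²) = 12.1 m.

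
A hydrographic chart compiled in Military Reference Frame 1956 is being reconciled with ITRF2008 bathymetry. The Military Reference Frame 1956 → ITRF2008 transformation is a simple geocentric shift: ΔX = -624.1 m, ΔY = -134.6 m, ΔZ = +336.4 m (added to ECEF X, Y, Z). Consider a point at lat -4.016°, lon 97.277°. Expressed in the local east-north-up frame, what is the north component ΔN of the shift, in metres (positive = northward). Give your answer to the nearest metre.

ΔN = 332 m

At φ = -4.016°, λ = 97.277°: sin φ = -0.070035, cos φ = 0.997545, sin λ = 0.991945, cos λ = -0.126666.
ΔN = −sin φ cos λ·ΔX − sin φ sin λ·ΔY + cos φ·ΔZ = −(-0.070035)(-0.126666)(-624.1) − (-0.070035)(0.991945)(-134.6) + (0.997545)(336.4) = 331.76 m.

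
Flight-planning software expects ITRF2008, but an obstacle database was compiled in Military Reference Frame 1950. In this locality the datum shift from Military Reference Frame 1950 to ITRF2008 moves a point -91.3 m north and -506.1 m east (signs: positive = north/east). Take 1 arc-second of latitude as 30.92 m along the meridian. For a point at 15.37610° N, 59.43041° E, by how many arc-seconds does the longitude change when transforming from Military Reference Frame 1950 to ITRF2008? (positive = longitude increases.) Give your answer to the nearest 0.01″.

At latitude 15.37610°, cos φ = 0.964206.
1″ of longitude at this latitude = 30.92 × cos φ = 29.8133 m, so Δλ = -506.1 / 29.8133 = -16.976″.

Δλ = -16.98″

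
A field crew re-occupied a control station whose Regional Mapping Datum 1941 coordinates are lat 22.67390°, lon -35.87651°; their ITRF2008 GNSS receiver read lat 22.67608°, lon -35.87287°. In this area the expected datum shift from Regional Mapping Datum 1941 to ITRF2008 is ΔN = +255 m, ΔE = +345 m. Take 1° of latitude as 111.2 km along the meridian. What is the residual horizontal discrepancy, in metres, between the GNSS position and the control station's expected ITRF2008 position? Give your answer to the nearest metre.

Observed coordinate differences: Δφ = +0.00218°, Δλ = +0.00364°.
Converting to metres (1° lat = 111200 m, cos φ = 0.922714): observed ΔN = 242.4 m, observed ΔE = 373.5 m.
Subtracting the expected shift leaves a residual of 242.4 − (255) = -12.6 m north and 373.5 − (345) = 28.5 m east.
Residual distance = √((-12.6)² + 28.5²) = 31.1 m.

31 m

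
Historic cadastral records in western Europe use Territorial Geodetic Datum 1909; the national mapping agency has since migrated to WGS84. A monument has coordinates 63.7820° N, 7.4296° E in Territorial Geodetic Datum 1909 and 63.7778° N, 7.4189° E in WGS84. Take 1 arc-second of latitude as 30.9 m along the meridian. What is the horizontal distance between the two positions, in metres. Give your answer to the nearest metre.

Δφ = 63.7778° − 63.7820° = -0.0042°; Δλ = 7.4189° − 7.4296° = -0.0107°.
1° of latitude = 3600 × 30.90 = 111240 m.
ΔN = Δφ × 111240 = -467.2 m; ΔE = Δλ × 111240 × cos(63.7820°) = -0.0107 × 111240 × 0.441788 = -525.8 m.
Distance = √(ΔE² + ΔN²) = √((-525.8)² + (-467.2)²) = 703.4 m.

703 m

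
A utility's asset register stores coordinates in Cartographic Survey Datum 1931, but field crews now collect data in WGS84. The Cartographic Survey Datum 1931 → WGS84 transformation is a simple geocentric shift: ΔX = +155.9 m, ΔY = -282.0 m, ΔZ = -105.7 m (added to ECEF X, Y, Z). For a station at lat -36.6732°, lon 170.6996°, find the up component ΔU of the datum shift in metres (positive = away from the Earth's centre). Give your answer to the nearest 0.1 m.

ΔU = -96.8 m

The local up (radial) axis is (cos φ cos λ, cos φ sin λ, sin φ), giving ΔU = -123.397 − 36.553 + 63.129 = -96.82 m.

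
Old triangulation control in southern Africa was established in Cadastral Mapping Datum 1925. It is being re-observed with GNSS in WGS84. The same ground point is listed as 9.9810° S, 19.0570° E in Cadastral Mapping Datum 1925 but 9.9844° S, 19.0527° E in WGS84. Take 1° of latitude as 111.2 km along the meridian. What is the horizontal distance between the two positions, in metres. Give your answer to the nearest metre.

Δφ = -9.9844° − -9.9810° = -0.0034°; Δλ = 19.0527° − 19.0570° = -0.0043°.
ΔN = Δφ × 111200 = -378.1 m; ΔE = Δλ × 111200 × cos(-9.9810°) = -0.0043 × 111200 × 0.984865 = -470.9 m.
Distance = √(ΔE² + ΔN²) = √((-470.9)² + (-378.1)²) = 603.9 m.

604 m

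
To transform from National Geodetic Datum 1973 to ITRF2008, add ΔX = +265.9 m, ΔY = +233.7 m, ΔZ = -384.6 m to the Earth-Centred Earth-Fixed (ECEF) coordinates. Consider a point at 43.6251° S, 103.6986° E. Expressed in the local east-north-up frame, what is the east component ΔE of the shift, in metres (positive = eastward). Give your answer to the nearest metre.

At φ = -43.6251°, λ = 103.6986°: sin φ = -0.689937, cos φ = 0.723870, sin λ = 0.971555, cos λ = -0.236814.
ΔE = −sin λ·ΔX + cos λ·ΔY = −(0.971555)·(265.9) + (-0.236814)·(233.7) = -313.68 m.

ΔE = -314 m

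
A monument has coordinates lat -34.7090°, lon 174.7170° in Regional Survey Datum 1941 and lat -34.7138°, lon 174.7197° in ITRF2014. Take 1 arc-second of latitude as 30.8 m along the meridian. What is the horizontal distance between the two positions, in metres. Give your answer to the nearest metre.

Δφ = -34.7138° − -34.7090° = -0.0048°; Δλ = 174.7197° − 174.7170° = +0.0027°.
1° of latitude = 3600 × 30.80 = 110880 m.
ΔN = Δφ × 110880 = -532.2 m; ΔE = Δλ × 110880 × cos(-34.7090°) = +0.0027 × 110880 × 0.822055 = 246.1 m.
Distance = √(ΔE² + ΔN²) = √(246.1² + (-532.2)²) = 586.4 m.

586 m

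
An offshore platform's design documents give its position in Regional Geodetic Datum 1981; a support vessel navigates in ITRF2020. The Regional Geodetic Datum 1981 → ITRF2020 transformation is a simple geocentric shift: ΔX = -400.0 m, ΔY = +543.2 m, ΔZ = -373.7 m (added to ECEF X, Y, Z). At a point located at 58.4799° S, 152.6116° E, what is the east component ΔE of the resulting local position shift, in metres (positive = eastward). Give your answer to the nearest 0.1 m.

ΔE = -298.3 m

At φ = -58.4799°, λ = 152.6116°: sin φ = -0.852457, cos φ = 0.522798, sin λ = 0.460020, cos λ = -0.887909.
ΔE = −sin λ·ΔX + cos λ·ΔY = −(0.460020)·(-400.0) + (-0.887909)·(543.2) = -298.30 m.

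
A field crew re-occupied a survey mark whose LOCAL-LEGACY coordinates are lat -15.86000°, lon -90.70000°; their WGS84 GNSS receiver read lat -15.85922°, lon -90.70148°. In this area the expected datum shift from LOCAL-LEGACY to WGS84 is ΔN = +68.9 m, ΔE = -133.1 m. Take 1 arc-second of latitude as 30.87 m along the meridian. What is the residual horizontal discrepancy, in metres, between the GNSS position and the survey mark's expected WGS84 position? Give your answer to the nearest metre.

31 m

Observed coordinate differences: Δφ = +0.00078°, Δλ = -0.00148°.
Converting to metres (1° lat = 111132 m, cos φ = 0.961932): observed ΔN = 86.7 m, observed ΔE = -158.2 m.
Subtracting the expected shift leaves a residual of 86.7 − (68.9) = 17.8 m north and -158.2 − (-133.1) = -25.1 m east.
Residual distance = √(17.8² + (-25.1)²) = 30.8 m.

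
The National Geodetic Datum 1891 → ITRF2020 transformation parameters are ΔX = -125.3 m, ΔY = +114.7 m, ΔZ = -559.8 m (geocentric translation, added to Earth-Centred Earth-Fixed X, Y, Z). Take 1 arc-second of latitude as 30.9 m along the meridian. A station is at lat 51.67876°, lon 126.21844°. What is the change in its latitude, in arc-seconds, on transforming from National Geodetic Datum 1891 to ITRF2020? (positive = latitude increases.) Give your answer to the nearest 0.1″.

sin φ = 0.784547, cos φ = 0.620070, sin λ = 0.806770, cos λ = -0.590865.
North component: ΔN = −sin φ cos λ·ΔX − sin φ sin λ·ΔY + cos φ·ΔZ = −(0.784547)(-0.590865)(-125.3) − (0.784547)(0.806770)(114.7) + (0.620070)(-559.8) = -477.80 m.
1° of latitude spans 3600 × 30.90 = 111240 m, so Δφ = -477.80 / 111240 × 3600 = -15.463″.

Δφ = -15.5″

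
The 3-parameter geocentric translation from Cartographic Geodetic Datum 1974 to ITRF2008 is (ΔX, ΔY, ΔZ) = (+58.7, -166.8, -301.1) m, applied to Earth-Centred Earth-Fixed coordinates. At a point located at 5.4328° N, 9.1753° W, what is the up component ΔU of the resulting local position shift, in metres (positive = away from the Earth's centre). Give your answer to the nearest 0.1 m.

ΔU = 55.7 m

The local up (radial) axis is (cos φ cos λ, cos φ sin λ, sin φ), giving ΔU = 57.689 + 26.478 − 28.508 = 55.66 m.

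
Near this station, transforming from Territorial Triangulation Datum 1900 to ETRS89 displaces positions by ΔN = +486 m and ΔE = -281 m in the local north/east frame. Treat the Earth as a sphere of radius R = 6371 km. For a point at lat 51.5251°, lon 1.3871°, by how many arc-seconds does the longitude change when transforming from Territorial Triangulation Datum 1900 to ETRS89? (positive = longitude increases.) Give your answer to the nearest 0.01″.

At latitude 51.5251°, cos φ = 0.622172.
One radian of longitude at latitude φ spans R cos φ, so Δλ = ΔE / (R cos φ) = -281.0 / (6371000 × 0.622172) = -7.0891e-05 rad = -14.622″.

Δλ = -14.62″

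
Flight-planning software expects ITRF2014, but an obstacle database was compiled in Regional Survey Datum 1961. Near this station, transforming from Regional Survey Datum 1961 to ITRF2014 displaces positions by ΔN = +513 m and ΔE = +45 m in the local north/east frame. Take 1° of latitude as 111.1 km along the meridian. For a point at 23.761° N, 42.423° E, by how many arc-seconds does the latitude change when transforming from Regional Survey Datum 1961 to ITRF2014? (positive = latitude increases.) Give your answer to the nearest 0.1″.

Δφ = 16.6″

1° of latitude = 111.1 km, so Δφ = 513.0 / 111100 = 0.0046175° = 16.623″.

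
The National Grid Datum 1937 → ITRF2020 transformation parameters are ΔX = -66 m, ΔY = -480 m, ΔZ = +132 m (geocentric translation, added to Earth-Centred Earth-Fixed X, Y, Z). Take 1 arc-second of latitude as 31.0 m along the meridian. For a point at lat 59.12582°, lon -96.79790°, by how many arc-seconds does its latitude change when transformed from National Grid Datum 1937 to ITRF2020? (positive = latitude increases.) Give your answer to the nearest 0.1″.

Δφ = -11.2″

sin φ = 0.858296, cos φ = 0.513155, sin λ = -0.992970, cos λ = -0.118368.
North component: ΔN = −sin φ cos λ·ΔX − sin φ sin λ·ΔY + cos φ·ΔZ = −(0.858296)(-0.118368)(-66) − (0.858296)(-0.992970)(-480) + (0.513155)(132) = -348.05 m.
1° of latitude spans 3600 × 31.00 = 111600 m, so Δφ = -348.05 / 111600 × 3600 = -11.228″.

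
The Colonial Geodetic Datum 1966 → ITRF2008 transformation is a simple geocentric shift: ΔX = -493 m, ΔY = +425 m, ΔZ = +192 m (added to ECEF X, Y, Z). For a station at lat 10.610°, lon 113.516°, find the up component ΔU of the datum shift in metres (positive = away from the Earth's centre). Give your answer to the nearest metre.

ΔU = 612 m

At φ = 10.610°, λ = 113.516°: sin φ = 0.184123, cos φ = 0.982903, sin λ = 0.916949, cos λ = -0.399005.
ΔU = cos φ cos λ·ΔX + cos φ sin λ·ΔY + sin φ·ΔZ = (0.982903)(-0.399005)(-493) + (0.982903)(0.916949)(425) + (0.184123)(192) = 611.74 m.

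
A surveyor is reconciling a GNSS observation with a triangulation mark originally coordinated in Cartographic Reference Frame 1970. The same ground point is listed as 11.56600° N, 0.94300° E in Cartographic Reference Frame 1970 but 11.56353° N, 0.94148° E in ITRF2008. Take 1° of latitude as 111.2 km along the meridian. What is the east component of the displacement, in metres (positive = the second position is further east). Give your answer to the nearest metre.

ΔE = -166 m

Δφ = 11.56353° − 11.56600° = -0.00247°; Δλ = 0.94148° − 0.94300° = -0.00152°.
ΔN = Δφ × 111200 = -274.7 m; ΔE = Δλ × 111200 × cos(11.56600°) = -0.00152 × 111200 × 0.979694 = -165.6 m.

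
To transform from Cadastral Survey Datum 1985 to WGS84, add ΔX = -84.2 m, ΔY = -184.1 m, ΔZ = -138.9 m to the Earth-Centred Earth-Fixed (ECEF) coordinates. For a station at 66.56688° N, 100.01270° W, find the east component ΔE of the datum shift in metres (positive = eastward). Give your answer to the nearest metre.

The local east axis at (φ, λ) is (−sin λ, cos λ, 0), so ΔE = −sin(-100.01270°)·(-84.2) + cos(-100.01270°)·(-184.1) = -50.91 m.

ΔE = -51 m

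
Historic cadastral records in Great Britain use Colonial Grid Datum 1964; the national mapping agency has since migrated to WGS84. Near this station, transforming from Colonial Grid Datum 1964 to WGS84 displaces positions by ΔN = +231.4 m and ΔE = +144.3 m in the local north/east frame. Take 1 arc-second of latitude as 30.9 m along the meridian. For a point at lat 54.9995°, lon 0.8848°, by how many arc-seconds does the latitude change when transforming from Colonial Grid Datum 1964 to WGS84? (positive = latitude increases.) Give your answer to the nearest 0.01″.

1″ of latitude = 30.90 m, so Δφ = 231.4 / 30.90 = 7.489″.

Δφ = 7.49″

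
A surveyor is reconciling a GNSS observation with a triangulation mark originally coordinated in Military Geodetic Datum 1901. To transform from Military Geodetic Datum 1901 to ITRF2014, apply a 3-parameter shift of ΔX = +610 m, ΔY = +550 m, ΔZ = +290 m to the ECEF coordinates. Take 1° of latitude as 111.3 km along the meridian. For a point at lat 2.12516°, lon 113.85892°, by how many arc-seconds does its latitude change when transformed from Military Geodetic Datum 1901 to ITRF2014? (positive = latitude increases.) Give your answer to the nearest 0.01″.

sin φ = 0.037083, cos φ = 0.999312, sin λ = 0.914544, cos λ = -0.404486.
North component: ΔN = −sin φ cos λ·ΔX − sin φ sin λ·ΔY + cos φ·ΔZ = −(0.037083)(-0.404486)(610) − (0.037083)(0.914544)(550) + (0.999312)(290) = 280.30 m.
1° of latitude spans 111300 m, so Δφ = 280.30 / 111300 × 3600 = 9.066″.

Δφ = 9.07″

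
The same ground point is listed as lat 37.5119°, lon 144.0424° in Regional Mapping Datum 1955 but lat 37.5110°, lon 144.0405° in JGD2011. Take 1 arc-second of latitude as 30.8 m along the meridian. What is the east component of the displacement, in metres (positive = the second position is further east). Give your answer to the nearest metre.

ΔE = -167 m

Δφ = 37.5110° − 37.5119° = -0.0009°; Δλ = 144.0405° − 144.0424° = -0.0019°.
1° of latitude = 3600 × 30.80 = 110880 m.
ΔN = Δφ × 110880 = -99.8 m; ΔE = Δλ × 110880 × cos(37.5119°) = -0.0019 × 110880 × 0.793227 = -167.1 m.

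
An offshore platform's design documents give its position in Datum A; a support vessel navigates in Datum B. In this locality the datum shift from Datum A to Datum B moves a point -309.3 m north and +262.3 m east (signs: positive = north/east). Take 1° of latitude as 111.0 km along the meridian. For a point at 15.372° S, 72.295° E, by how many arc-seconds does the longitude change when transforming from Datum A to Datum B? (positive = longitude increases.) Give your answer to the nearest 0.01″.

At latitude -15.372°, cos φ = 0.964225.
1° of longitude at this latitude = 111.0 × cos φ = 107.03 km, so Δλ = 262.3 / 107029.0 = 0.0024507° = 8.823″.

Δλ = 8.82″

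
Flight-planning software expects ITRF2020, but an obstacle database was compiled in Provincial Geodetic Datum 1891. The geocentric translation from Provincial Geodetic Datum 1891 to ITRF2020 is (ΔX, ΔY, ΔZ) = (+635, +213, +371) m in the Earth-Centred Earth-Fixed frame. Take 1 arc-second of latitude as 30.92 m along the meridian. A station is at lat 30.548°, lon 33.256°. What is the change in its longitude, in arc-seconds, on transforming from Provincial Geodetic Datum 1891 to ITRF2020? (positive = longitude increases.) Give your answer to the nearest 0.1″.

Δλ = -6.4″

sin φ = 0.508260, cos φ = 0.861204, sin λ = 0.548381, cos λ = 0.836229.
East component: ΔE = −sin λ·ΔX + cos λ·ΔY = −(0.548381)(635) + (0.836229)(213) = -170.11 m.
1° of latitude spans 3600 × 30.92 = 111312 m; at latitude φ, 1° of longitude spans that × cos φ = 95862.3 m, so Δλ = -170.11 / 95862.3 × 3600 = -6.388″.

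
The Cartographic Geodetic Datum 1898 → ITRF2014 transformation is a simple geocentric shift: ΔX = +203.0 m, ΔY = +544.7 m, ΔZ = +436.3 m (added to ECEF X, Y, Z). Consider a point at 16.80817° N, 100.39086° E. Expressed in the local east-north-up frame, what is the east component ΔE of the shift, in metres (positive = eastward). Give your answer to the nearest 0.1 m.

The local east axis at (φ, λ) is (−sin λ, cos λ, 0), so ΔE = −sin(100.39086°)·203.0 + cos(100.39086°)·544.7 = -297.91 m.

ΔE = -297.9 m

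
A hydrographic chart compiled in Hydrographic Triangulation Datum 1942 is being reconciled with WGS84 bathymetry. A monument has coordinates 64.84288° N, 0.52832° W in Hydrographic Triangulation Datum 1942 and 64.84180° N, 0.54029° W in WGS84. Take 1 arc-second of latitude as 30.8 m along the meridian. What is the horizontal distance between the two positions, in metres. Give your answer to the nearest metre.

577 m

Δφ = 64.84180° − 64.84288° = -0.00108°; Δλ = -0.54029° − -0.52832° = -0.01197°.
1° of latitude = 3600 × 30.80 = 110880 m.
ΔN = Δφ × 110880 = -119.8 m; ΔE = Δλ × 110880 × cos(64.84288°) = -0.01197 × 110880 × 0.425102 = -564.2 m.
Distance = √(ΔE² + ΔN²) = √((-564.2)² + (-119.8)²) = 576.8 m.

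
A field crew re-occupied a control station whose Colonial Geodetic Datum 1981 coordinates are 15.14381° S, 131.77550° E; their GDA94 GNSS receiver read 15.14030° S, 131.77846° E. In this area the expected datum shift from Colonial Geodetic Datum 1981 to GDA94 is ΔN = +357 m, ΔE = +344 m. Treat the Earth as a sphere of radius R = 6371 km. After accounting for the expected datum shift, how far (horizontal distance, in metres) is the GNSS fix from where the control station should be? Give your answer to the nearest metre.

Observed coordinate differences: Δφ = +0.00351°, Δλ = +0.00296°.
Converting to metres (1° lat = 111195 m, cos φ = 0.965273): observed ΔN = 390.3 m, observed ΔE = 317.7 m.
Subtracting the expected shift leaves a residual of 390.3 − (357) = 33.3 m north and 317.7 − (344) = -26.3 m east.
Residual distance = √(33.3² + (-26.3)²) = 42.4 m.

42 m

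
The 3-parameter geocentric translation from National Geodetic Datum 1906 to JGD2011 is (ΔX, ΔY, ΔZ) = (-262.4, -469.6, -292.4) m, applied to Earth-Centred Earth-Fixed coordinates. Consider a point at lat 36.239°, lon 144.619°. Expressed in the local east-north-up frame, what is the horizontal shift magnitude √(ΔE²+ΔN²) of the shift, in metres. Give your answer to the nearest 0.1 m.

At φ = 36.239°, λ = 144.619°: sin φ = 0.591155, cos φ = 0.806558, sin λ = 0.579011, cos λ = -0.815320.
ΔE = −sin λ·ΔX + cos λ·ΔY = −(0.579011)·(-262.4) + (-0.815320)·(-469.6) = 534.81 m.
ΔN = −sin φ cos λ·ΔX − sin φ sin λ·ΔY + cos φ·ΔZ = −(0.591155)(-0.815320)(-262.4) − (0.591155)(0.579011)(-469.6) + (0.806558)(-292.4) = -201.57 m.
Horizontal magnitude = √(ΔE² + ΔN²) = √(534.81² + (-201.57)²) = 571.53 m.

571.5 m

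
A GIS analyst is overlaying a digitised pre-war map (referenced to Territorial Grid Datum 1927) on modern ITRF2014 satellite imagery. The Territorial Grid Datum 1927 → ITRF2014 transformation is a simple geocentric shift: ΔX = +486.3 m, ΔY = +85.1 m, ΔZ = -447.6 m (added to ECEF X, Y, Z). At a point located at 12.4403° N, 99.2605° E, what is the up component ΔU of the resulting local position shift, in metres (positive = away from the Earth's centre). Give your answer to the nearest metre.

At φ = 12.4403°, λ = 99.2605°: sin φ = 0.215422, cos φ = 0.976521, sin λ = 0.986967, cos λ = -0.160923.
ΔU = cos φ cos λ·ΔX + cos φ sin λ·ΔY + sin φ·ΔZ = (0.976521)(-0.160923)(486.3) + (0.976521)(0.986967)(85.1) + (0.215422)(-447.6) = -90.82 m.

ΔU = -91 m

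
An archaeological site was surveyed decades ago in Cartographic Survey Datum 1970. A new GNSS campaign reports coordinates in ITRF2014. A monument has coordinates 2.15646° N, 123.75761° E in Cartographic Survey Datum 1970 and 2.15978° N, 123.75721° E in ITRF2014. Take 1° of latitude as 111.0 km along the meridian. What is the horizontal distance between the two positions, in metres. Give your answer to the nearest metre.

Δφ = 2.15978° − 2.15646° = +0.00332°; Δλ = 123.75721° − 123.75761° = -0.00040°.
ΔN = Δφ × 111000 = 368.5 m; ΔE = Δλ × 111000 × cos(2.15646°) = -0.00040 × 111000 × 0.999292 = -44.4 m.
Distance = √(ΔE² + ΔN²) = √((-44.4)² + 368.5²) = 371.2 m.

371 m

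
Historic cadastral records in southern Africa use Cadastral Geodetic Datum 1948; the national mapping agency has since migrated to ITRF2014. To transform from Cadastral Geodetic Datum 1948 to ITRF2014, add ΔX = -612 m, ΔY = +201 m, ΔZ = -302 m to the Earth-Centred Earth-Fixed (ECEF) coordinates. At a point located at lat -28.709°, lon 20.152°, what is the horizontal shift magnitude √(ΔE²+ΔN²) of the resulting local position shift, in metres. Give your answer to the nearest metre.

646 m

The local east axis at (φ, λ) is (−sin λ, cos λ, 0), so ΔE = −sin(20.152°)·(-612) + cos(20.152°)·201 = 399.54 m.
The local north axis is (−sin φ cos λ, −sin φ sin λ, cos φ), giving ΔN = -275.984 + 33.264 − 264.875 = -507.60 m.
Horizontal magnitude = √(ΔE² + ΔN²) = √(399.54² + (-507.60)²) = 645.97 m.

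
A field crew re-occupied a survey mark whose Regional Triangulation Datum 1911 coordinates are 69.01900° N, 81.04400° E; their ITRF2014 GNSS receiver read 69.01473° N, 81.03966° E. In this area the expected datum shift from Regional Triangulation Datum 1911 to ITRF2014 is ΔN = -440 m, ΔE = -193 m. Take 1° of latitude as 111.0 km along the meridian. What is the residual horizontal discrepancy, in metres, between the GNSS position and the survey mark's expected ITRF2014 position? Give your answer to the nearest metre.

40 m

Observed coordinate differences: Δφ = -0.00427°, Δλ = -0.00434°.
Converting to metres (1° lat = 111000 m, cos φ = 0.358058): observed ΔN = -474.0 m, observed ΔE = -172.5 m.
Subtracting the expected shift leaves a residual of -474.0 − (-440) = -34.0 m north and -172.5 − (-193) = 20.5 m east.
Residual distance = √((-34.0)² + 20.5²) = 39.7 m.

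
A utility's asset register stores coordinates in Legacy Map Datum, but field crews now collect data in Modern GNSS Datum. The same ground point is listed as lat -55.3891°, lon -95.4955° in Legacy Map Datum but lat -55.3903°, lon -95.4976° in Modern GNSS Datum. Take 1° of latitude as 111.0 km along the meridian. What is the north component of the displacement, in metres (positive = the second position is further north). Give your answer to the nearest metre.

Δφ = -55.3903° − -55.3891° = -0.0012°; Δλ = -95.4976° − -95.4955° = -0.0021°.
ΔN = Δφ × 111000 = -133.2 m; ΔE = Δλ × 111000 × cos(-55.3891°) = -0.0021 × 111000 × 0.568000 = -132.4 m.

ΔN = -133 m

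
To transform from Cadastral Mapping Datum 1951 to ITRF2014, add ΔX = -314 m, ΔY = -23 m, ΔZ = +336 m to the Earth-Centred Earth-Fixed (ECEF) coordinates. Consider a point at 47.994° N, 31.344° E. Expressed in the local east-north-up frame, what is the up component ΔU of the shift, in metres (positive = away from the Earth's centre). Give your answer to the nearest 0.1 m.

ΔU = 62.2 m

The local up (radial) axis is (cos φ cos λ, cos φ sin λ, sin φ), giving ΔU = -179.465 − 8.006 + 249.673 = 62.20 m.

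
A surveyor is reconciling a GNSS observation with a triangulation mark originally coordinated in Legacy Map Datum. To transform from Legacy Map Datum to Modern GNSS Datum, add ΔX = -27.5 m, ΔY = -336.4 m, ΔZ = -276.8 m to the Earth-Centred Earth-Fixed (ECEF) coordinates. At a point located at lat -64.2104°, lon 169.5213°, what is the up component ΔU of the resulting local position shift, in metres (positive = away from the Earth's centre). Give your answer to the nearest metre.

ΔU = 234 m

The local up (radial) axis is (cos φ cos λ, cos φ sin λ, sin φ), giving ΔU = 11.765 − 26.618 + 249.230 = 234.38 m.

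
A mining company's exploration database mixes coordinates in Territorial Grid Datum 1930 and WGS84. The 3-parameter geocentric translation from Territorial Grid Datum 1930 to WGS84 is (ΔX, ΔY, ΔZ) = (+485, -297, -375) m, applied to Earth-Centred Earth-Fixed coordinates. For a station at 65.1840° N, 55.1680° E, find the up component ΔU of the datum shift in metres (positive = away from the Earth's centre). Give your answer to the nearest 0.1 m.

The local up (radial) axis is (cos φ cos λ, cos φ sin λ, sin φ), giving ΔU = 116.266 − 102.319 − 340.373 = -326.43 m.

ΔU = -326.4 m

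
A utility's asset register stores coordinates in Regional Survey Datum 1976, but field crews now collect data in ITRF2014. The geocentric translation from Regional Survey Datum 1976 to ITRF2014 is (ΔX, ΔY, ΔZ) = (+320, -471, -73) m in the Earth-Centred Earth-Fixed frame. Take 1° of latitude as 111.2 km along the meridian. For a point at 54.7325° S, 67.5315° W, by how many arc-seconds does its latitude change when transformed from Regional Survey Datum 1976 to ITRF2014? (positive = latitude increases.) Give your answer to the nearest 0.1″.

sin φ = -0.816465, cos φ = 0.577395, sin λ = -0.924090, cos λ = 0.382175.
North component: ΔN = −sin φ cos λ·ΔX − sin φ sin λ·ΔY + cos φ·ΔZ = −(-0.816465)(0.382175)(320) − (-0.816465)(-0.924090)(-471) + (0.577395)(-73) = 413.06 m.
1° of latitude spans 111200 m, so Δφ = 413.06 / 111200 × 3600 = 13.373″.

Δφ = 13.4″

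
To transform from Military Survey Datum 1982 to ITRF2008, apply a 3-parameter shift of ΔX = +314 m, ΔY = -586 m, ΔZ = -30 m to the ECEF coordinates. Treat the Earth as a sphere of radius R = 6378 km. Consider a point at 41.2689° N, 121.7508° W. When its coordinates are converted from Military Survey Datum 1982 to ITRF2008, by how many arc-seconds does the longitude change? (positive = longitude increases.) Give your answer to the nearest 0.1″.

sin φ = 0.659594, cos φ = 0.751622, sin λ = -0.850345, cos λ = -0.526226.
East component: ΔE = −sin λ·ΔX + cos λ·ΔY = −(-0.850345)(314) + (-0.526226)(-586) = 575.38 m.
1° of latitude spans πR/180 = 111317 m; at latitude φ, 1° of longitude spans that × cos φ = 83668.4 m, so Δλ = 575.38 / 83668.4 × 3600 = 24.757″.

Δλ = 24.8″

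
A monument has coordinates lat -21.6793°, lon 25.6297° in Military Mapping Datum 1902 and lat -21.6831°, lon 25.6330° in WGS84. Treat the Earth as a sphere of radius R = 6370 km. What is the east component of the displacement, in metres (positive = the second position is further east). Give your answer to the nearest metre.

ΔE = 341 m

Δφ = -21.6831° − -21.6793° = -0.0038°; Δλ = 25.6330° − 25.6297° = +0.0033°.
1° along a meridian = πR/180 = 111177 m.
ΔN = Δφ × 111177 = -422.5 m; ΔE = Δλ × 111177 × cos(-21.6793°) = +0.0033 × 111177 × 0.929266 = 340.9 m.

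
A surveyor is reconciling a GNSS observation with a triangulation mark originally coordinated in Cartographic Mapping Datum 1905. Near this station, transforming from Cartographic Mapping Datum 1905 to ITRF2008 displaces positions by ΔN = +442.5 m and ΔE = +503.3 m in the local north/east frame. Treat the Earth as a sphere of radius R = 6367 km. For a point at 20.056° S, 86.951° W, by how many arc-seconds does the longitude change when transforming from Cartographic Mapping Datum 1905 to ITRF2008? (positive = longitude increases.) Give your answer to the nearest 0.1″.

At latitude -20.056°, cos φ = 0.939358.
One radian of longitude at latitude φ spans R cos φ, so Δλ = ΔE / (R cos φ) = 503.3 / (6367000 × 0.939358) = 8.4151e-05 rad = 17.357″.

Δλ = 17.4″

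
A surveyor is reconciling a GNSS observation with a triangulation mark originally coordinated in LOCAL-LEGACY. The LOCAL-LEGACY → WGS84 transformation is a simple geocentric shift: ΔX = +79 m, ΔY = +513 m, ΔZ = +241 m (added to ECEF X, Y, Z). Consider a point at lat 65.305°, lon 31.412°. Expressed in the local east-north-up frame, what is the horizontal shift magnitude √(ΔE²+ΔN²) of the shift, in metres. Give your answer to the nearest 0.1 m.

The local east axis at (φ, λ) is (−sin λ, cos λ, 0), so ΔE = −sin(31.412°)·79 + cos(31.412°)·513 = 396.64 m.
The local north axis is (−sin φ cos λ, −sin φ sin λ, cos φ), giving ΔN = -61.256 − 242.917 + 100.687 = -203.49 m.
Horizontal magnitude = √(ΔE² + ΔN²) = √(396.64² + (-203.49)²) = 445.79 m.

445.8 m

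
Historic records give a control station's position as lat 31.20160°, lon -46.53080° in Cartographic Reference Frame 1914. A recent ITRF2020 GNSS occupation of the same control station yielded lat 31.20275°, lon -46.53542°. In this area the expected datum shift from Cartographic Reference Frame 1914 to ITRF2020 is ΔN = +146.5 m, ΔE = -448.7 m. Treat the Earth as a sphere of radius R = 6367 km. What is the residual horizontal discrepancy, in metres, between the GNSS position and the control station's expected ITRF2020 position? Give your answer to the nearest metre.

21 m

Observed coordinate differences: Δφ = +0.00115°, Δλ = -0.00462°.
Converting to metres (1° lat = 111125 m, cos φ = 0.855350): observed ΔN = 127.8 m, observed ΔE = -439.1 m.
Subtracting the expected shift leaves a residual of 127.8 − (146.5) = -18.7 m north and -439.1 − (-448.7) = 9.6 m east.
Residual distance = √((-18.7)² + 9.6²) = 21.0 m.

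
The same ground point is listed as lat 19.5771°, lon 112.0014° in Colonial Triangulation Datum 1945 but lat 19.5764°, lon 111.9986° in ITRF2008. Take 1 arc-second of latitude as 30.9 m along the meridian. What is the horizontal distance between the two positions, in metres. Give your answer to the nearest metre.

304 m

Δφ = 19.5764° − 19.5771° = -0.0007°; Δλ = 111.9986° − 112.0014° = -0.0028°.
1° of latitude = 3600 × 30.90 = 111240 m.
ΔN = Δφ × 111240 = -77.9 m; ΔE = Δλ × 111240 × cos(19.5771°) = -0.0028 × 111240 × 0.942191 = -293.5 m.
Distance = √(ΔE² + ΔN²) = √((-293.5)² + (-77.9)²) = 303.6 m.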